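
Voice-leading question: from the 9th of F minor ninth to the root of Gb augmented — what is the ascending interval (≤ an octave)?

The 9th of F minor ninth is G; the root of Gb augmented is Gb.
From G to Gb: 11 semitones over an octave = diminished.

diminished octave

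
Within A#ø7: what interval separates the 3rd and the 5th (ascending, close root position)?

Spelling the chord: A#–C#–E–G#.
That puts C# below E.
From C# to E: 3 semitones over a third = minor.

m3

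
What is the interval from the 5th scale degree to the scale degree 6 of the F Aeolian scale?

F natural minor: F G A♭ B♭ C D♭ E♭.
5th scale degree = C; 6th degree = D♭.
2 letter names make it a second; at 1 semitone (a half step narrower than major) the quality is minor.

minor 2nd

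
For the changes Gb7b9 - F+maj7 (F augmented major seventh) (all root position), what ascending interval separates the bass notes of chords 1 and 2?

major seventh

The roots are Gb and F.
Gb up to F spans 7 letter names and 11 semitones — a major seventh.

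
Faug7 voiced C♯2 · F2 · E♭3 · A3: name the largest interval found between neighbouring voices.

minor 7th

Adjacent intervals: C♯2→F2 = diminished fourth; F2→E♭3 = minor seventh; E♭3→A3 = augmented fourth.
The largest is F2 to E♭3, a minor seventh (10 semitones).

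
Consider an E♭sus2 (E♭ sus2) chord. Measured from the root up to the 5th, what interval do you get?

perfect 5th

The chord tones of E♭sus2 (E♭ sus2) are E♭–F–B♭.
So we need the interval from E♭ up to B♭.
From E♭ to B♭ is 7 semitones, exactly the perfect fifth.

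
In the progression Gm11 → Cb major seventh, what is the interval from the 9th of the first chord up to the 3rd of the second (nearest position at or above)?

diminished fifth

The 9th of Gm11 is A; the 3rd of Cb major seventh is Eb.
A up to Eb is 6 semitones, a half step narrower than a perfect fifth, so the interval is diminished.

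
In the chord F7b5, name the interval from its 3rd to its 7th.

diminished fifth

Spelling the chord: F-A-Cb-Eb.
The 3rd is A and the 7th is Eb.
5 letter names make it a fifth; at 6 semitones (a half step narrower than perfect) the quality is diminished.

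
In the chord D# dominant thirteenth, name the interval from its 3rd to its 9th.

D#13 (D# dominant thirteenth) is spelled D#–F##–A#–C#–E#–B#.
That puts F## below E#.
7 letter names make it a seventh; at 10 semitones (a half step narrower than major) the quality is minor.

minor seventh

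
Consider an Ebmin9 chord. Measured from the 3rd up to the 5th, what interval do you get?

major third

Spelling the chord: Eb, Gb, Bb, Db, F.
So we need the interval from Gb up to Bb.
Gb up to Bb spans 3 letter names and 4 semitones — a major third.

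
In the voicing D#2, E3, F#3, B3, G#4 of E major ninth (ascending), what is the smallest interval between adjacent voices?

major second

Adjacent intervals: D#2→E3 = minor ninth; E3→F#3 = major second; F#3→B3 = perfect fourth; B3→G#4 = major sixth.
The smallest is E3 to F#3, a major second (2 semitones).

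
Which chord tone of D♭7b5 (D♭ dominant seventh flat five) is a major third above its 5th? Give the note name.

Cb

Spelling the chord: D♭-F-A𝄫-C♭.
The 5th is A𝄫. A major third above A𝄫 is C♭.
C♭ is the chord's 7th.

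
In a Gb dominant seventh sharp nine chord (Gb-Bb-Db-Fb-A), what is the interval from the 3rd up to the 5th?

minor third

So we need the interval from Bb up to Db.
From Bb to Db: 3 semitones over a third = minor.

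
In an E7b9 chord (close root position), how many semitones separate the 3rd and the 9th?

Spelling the chord: E-G#-B-D-F.
G# to F is a diminished seventh: 9 semitones.

9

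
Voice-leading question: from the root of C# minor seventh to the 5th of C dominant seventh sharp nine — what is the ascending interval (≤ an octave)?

The root of C# minor seventh is C#; the 5th of C dominant seventh sharp nine is G.
From C# to G: 6 semitones over a fifth = diminished.

diminished fifth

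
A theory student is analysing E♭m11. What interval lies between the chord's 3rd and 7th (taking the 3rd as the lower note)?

perfect fifth

The chord tones of E♭m11 are E♭, G♭, B♭, D♭, F, A♭.
That puts G♭ below D♭.
Counting 5 letters and 7 half steps from G♭ gives a perfect fifth.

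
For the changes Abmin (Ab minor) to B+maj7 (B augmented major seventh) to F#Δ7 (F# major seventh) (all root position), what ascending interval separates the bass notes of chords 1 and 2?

The roots are Ab and B.
Ab up to B is 3 semitones, a half step wider than a major second, so the interval is augmented.

A2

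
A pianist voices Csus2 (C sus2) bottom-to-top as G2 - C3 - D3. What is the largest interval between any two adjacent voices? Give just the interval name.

Adjacent intervals: G2→C3 = perfect fourth; C3→D3 = major second.
The largest is G2 to C3, a perfect fourth (5 semitones).

perfect fourth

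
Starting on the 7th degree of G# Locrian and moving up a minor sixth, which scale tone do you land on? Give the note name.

D

The scale is G# A B C# D E F#.
The 7th degree is F#; a minor sixth above that is D — scale degree 5.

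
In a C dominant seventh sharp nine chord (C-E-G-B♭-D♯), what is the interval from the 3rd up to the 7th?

diminished fifth

That puts E below B♭.
5 letter names make it a fifth; at 6 semitones (a half step narrower than perfect) the quality is diminished.
This 3–7 tritone is the characteristic tension at the heart of the dominant sound.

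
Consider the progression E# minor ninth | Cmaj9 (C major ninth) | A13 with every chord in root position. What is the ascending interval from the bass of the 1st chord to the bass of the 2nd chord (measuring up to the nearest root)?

The roots are E# and C.
E# up to C is 7 semitones, a whole step narrower than a major sixth, so the interval is diminished.

diminished 6th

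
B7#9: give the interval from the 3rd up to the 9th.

major seventh

The chord tones of B7#9 (B dominant seventh sharp nine) are B–D♯–F♯–A–C𝄪.
So we need the interval from D♯ up to C𝄪.
D♯ up to C𝄪 spans 7 letter names and 11 semitones — a major seventh.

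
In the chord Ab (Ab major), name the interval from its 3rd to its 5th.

minor third

Ab major: Ab-C-Eb.
3rd = C; 5th = Eb.
C up to Eb is 3 semitones, a half step narrower than a major third, so the interval is minor.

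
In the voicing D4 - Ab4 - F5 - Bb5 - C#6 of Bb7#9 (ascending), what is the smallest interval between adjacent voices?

Adjacent intervals: D4→Ab4 = diminished fifth; Ab4→F5 = major sixth; F5→Bb5 = perfect fourth; Bb5→C#6 = augmented second.
The smallest is Bb5 to C#6, an augmented second (3 semitones).

augmented second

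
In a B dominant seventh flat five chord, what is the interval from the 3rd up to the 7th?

Spelling the chord: B, D♯, F, A.
So we need the interval from D♯ up to A.
From D♯ to A: 6 semitones over a fifth = diminished.
That tritone between 3rd and 7th is what gives the dominant seventh its pull toward resolution.

d5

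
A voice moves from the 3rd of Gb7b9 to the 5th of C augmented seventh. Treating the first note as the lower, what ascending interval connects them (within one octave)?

The 3rd of Gb7b9 is Bb; the 5th of C augmented seventh is G#.
Bb up to G# is 10 semitones, a half step wider than a major sixth, so the interval is augmented.

augmented 6th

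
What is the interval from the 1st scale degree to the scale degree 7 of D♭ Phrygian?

D♭ phrygian: D♭ E𝄫 F♭ G♭ A♭ B𝄫 C♭.
So we need the interval from D♭ up to C♭.
From D♭ to C♭: 10 semitones over a seventh = minor.

minor seventh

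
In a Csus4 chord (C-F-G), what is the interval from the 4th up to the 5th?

The 4th is F and the 5th is G.
F up to G spans 2 letter names and 2 semitones — a major second.

major 2nd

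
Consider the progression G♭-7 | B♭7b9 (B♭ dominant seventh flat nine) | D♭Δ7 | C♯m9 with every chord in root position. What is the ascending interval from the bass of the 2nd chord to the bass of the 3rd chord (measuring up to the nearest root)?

The roots are B♭ and D♭.
B♭ up to D♭ is 3 semitones, a half step narrower than a major third, so the interval is minor.

minor third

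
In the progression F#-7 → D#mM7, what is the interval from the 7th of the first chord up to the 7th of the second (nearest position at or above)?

F#-7 has E as its 7th, and D#mM7 has C## as its 7th.
6 letter names make it a sixth; at 10 semitones (a half step wider than major) the quality is augmented.

A6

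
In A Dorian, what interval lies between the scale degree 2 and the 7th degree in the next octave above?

minor thirteenth

Spelling A Dorian: A B C D E F♯ G.
That puts B below G.
13 letter names make it a thirteenth; at 20 semitones (a half step narrower than major) the quality is minor.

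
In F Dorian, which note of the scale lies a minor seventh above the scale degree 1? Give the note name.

The scale is F G A♭ B♭ C D E♭.
The scale degree 1 is F; a minor seventh above that is E♭ — scale degree 7.

Eb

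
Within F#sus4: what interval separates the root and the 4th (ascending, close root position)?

perfect fourth

F#sus4: F#, B, C#.
That puts F# below B.
From F# to B is 5 semitones, exactly the perfect fourth.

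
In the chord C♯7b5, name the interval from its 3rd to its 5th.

d3

Spelling the chord: C♯, E♯, G, B.
That puts E♯ below G.
E♯ up to G is 2 semitones, a whole step narrower than a major third, so the interval is diminished.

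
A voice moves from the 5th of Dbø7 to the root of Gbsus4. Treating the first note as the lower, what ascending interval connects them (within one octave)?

Dbø7 has Abb as its 5th, and Gbsus4 has Gb as its root.
From Abb to Gb is 11 semitones, exactly the major seventh.

major seventh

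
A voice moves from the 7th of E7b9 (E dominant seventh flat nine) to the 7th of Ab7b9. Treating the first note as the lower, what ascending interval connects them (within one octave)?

The 7th of E7b9 (E dominant seventh flat nine) is D; the 7th of Ab7b9 is Gb.
From D to Gb: 4 semitones over a fourth = diminished.

diminished 4th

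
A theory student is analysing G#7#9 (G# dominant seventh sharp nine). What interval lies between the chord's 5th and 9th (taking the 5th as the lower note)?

The chord tones of G# dominant seventh sharp nine are G#-B#-D#-F#-A##.
The 5th is D# and the 9th is A##.
5 letter names make it a fifth; at 8 semitones (a half step wider than perfect) the quality is augmented.

augmented fifth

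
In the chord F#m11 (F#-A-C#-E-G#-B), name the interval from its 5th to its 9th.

perfect 5th

That puts C# below G#.
From C# to G# is 7 semitones, exactly the perfect fifth.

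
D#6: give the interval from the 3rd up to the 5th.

minor third

The chord tones of D#6 (D# major sixth) are D#, F##, A#, B#.
So we need the interval from F## up to A#.
From F## to A#: 3 semitones over a third = minor.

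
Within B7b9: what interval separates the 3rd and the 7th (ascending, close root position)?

B dominant seventh flat nine: B-D#-F#-A-C.
3rd = D#; 7th = A.
5 letter names make it a fifth; at 6 semitones (a half step narrower than perfect) the quality is diminished.

diminished fifth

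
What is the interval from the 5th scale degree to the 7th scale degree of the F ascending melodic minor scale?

F melodic minor: F G Ab Bb C D E.
So we need the interval from C up to E.
From C to E is 4 semitones, exactly the major third.

M3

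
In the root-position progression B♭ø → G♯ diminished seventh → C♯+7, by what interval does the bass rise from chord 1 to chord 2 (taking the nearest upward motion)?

augmented sixth

The roots are B♭ and G♯.
6 letter names make it a sixth; at 10 semitones (a half step wider than major) the quality is augmented.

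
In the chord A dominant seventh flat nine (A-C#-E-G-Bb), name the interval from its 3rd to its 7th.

diminished fifth

The 3rd is C# and the 7th is G.
From C# to G: 6 semitones over a fifth = diminished.
That tritone between 3rd and 7th is what gives the dominant seventh its pull toward resolution.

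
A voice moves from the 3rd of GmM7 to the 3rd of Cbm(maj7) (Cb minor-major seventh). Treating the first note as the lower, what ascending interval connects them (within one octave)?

diminished fourth

GmM7 has Bb as its 3rd, and Cbm(maj7) (Cb minor-major seventh) has Ebb as its 3rd.
4 letter names make it a fourth; at 4 semitones (a half step narrower than perfect) the quality is diminished.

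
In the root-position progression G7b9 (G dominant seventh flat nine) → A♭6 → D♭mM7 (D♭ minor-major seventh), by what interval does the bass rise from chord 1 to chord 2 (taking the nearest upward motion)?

minor 2nd

The roots are G and A♭.
G up to A♭ is 1 semitone, a half step narrower than a major second, so the interval is minor.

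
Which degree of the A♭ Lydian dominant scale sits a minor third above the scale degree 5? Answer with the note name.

The scale is A♭ B♭ C D E♭ F G♭.
The scale degree 5 is E♭; a minor third above that is G♭ — scale degree 7.

Gb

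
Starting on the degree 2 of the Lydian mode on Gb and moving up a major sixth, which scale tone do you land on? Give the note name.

The scale is Gb Ab Bb C Db Eb F.
The degree 2 is Ab; a major sixth above that is F — scale degree 7.

F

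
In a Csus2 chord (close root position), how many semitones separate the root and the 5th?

7

Csus2: C-D-G.
C to G is a perfect fifth: 7 semitones.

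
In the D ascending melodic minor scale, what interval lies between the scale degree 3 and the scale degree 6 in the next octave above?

augmented eleventh

D melodic minor: D E F G A B C#.
Scale degree 3 = F; scale degree 6 (up an octave) = B.
11 letter names make it an eleventh; at 18 semitones (a half step wider than perfect) the quality is augmented.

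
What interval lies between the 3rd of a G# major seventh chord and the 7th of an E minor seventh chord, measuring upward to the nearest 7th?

The 3rd of G# major seventh is B#; the 7th of E minor seventh is D.
3 letter names make it a third; at 2 semitones (a whole step narrower than major) the quality is diminished.

diminished third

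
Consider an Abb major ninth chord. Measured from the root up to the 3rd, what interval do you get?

Abbmaj9: Abb, Cb, Ebb, Gb, Bbb.
So we need the interval from Abb up to Cb.
Counting 3 letters and 4 half steps from Abb gives a major third.

major third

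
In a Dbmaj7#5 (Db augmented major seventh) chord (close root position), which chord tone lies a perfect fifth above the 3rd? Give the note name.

C

Dbmaj7#5 (Db augmented major seventh): Db-F-A-C.
The 3rd is F. A perfect fifth above F is C.
C is the chord's 7th.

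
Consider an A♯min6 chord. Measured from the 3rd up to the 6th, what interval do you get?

The chord tones of A♯m6 are A♯-C♯-E♯-F𝄪.
That puts C♯ below F𝄪.
C♯ up to F𝄪 is 6 semitones, a half step wider than a perfect fourth, so the interval is augmented.

A4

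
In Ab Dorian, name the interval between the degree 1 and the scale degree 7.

minor seventh

Ab dorian: Ab Bb Cb Db Eb F Gb.
Degree 1 = Ab; 7th scale degree = Gb.
From Ab to Gb: 10 semitones over a seventh = minor.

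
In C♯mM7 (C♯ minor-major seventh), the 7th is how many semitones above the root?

11

Spelling the chord: C♯-E-G♯-B♯.
C♯ to B♯ is a major seventh: 11 semitones.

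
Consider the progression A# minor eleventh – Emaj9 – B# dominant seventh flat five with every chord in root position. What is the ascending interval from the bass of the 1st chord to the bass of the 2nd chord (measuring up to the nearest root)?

diminished 5th

The roots are A# and E.
A# up to E is 6 semitones, a half step narrower than a perfect fifth, so the interval is diminished.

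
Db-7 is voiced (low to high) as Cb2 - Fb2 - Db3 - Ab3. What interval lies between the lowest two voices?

Those voices are Cb2 and Fb2.
Cb up to Fb spans 4 letter names and 5 semitones — a perfect fourth.

perfect fourth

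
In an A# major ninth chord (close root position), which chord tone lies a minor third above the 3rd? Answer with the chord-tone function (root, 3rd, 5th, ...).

5th

A#maj9: A# C## E# G## B#.
The 3rd is C##. A minor third above C## is E#.
E# is the chord's 5th.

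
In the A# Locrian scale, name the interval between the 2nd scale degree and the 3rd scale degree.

A# locrian: A# B C# D# E F# G#.
So we need the interval from B up to C#.
B up to C# spans 2 letter names and 2 semitones — a major second.

major second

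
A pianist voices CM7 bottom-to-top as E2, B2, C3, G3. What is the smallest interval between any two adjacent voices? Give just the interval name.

Adjacent intervals: E2→B2 = perfect fifth; B2→C3 = minor second; C3→G3 = perfect fifth.
The smallest is B2 to C3, a minor second (1 semitone).

m2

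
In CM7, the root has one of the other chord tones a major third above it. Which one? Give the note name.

E

CM7 (C major seventh): C–E–G–B.
The root is C. A major third above C is E.
E is the chord's 3rd.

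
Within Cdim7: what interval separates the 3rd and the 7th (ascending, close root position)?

C°7 (C diminished seventh): C, Eb, Gb, Bbb.
The 3rd is Eb and the 7th is Bbb.
Eb up to Bbb is 6 semitones, a half step narrower than a perfect fifth, so the interval is diminished.

diminished fifth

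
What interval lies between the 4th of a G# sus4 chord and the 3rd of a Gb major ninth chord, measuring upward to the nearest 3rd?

diminished seventh

The 4th of G# sus4 is C#; the 3rd of Gb major ninth is Bb.
From C# to Bb: 9 semitones over a seventh = diminished.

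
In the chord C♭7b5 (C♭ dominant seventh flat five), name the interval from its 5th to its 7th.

Spelling the chord: C♭-E♭-G𝄫-B𝄫.
5th = G𝄫; 7th = B𝄫.
Counting 3 letters and 4 half steps from G𝄫 gives a major third.

major 3rd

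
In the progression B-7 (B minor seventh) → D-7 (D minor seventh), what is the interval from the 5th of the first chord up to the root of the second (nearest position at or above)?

B-7 (B minor seventh) has F♯ as its 5th, and D-7 (D minor seventh) has D as its root.
From F♯ to D: 8 semitones over a sixth = minor.

minor sixth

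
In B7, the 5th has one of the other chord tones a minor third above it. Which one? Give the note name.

A

Spelling the chord: B, D♯, F♯, A.
The 5th is F♯. A minor third above F♯ is A.
A is the chord's 7th.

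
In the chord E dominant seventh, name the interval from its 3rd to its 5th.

Spelling the chord: E, G#, B, D.
So we need the interval from G# up to B.
3 letter names make it a third; at 3 semitones (a half step narrower than major) the quality is minor.

minor 3rd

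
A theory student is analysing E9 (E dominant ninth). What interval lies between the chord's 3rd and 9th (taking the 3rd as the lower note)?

The chord tones of E9 (E dominant ninth) are E G♯ B D F♯.
That puts G♯ below F♯.
G♯ up to F♯ is 10 semitones, a half step narrower than a major seventh, so the interval is minor.

minor 7th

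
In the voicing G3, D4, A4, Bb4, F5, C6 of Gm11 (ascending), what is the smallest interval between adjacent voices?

Adjacent intervals: G3→D4 = perfect fifth; D4→A4 = perfect fifth; A4→Bb4 = minor second; Bb4→F5 = perfect fifth; F5→C6 = perfect fifth.
The smallest is A4 to Bb4, a minor second (1 semitone).

minor second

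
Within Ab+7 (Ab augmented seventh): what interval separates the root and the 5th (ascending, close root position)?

augmented fifth

The chord tones of Ab+7 are Ab, C, E, Gb.
The root is Ab and the 5th is E.
5 letter names make it a fifth; at 8 semitones (a half step wider than perfect) the quality is augmented.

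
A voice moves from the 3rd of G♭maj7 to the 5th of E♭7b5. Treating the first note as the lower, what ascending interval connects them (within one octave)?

The 3rd of G♭maj7 is B♭; the 5th of E♭7b5 is B𝄫.
B♭ up to B𝄫 is 11 semitones, a half step narrower than a perfect octave, so the interval is diminished.

diminished 8th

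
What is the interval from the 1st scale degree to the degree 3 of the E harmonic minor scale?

minor third

The scale runs E F# G A B C D#.
The 1st scale degree is E and the degree 3 is G.
From E to G: 3 semitones over a third = minor.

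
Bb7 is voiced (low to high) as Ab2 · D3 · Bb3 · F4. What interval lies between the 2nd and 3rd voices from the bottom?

Those voices are D3 and Bb3.
6 letter names make it a sixth; at 8 semitones (a half step narrower than major) the quality is minor.

minor sixth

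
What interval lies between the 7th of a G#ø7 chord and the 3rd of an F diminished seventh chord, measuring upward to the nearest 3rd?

diminished third

G#ø7 has F# as its 7th, and F diminished seventh has Ab as its 3rd.
F# up to Ab is 2 semitones, a whole step narrower than a major third, so the interval is diminished.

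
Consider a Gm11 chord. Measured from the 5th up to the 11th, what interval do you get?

m7

Gm11: G, B♭, D, F, A, C.
5th = D; 11th = C.
D up to C is 10 semitones, a half step narrower than a major seventh, so the interval is minor.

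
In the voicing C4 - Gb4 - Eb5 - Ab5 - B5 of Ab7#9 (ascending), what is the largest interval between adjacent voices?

major sixth

Adjacent intervals: C4→Gb4 = diminished fifth; Gb4→Eb5 = major sixth; Eb5→Ab5 = perfect fourth; Ab5→B5 = augmented second.
The largest is Gb4 to Eb5, a major sixth (9 semitones).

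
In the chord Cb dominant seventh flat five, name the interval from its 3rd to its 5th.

Spelling the chord: Cb–Eb–Gbb–Bbb.
That puts Eb below Gbb.
From Eb to Gbb: 2 semitones over a third = diminished.

d3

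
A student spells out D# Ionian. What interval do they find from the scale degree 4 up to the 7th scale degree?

Spelling D# Ionian: D# E# F## G# A# B# C##.
So we need the interval from G# up to C##.
4 letter names make it a fourth; at 6 semitones (a half step wider than perfect) the quality is augmented.

A4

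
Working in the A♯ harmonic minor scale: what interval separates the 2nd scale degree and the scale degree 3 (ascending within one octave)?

Spelling the A♯ harmonic minor scale: A♯ B♯ C♯ D♯ E♯ F♯ G𝄪.
That puts B♯ below C♯.
B♯ up to C♯ is 1 semitone, a half step narrower than a major second, so the interval is minor.

minor second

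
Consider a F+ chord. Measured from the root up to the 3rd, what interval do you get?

major third

F+ (F augmented): F–A–C#.
The root is F and the 3rd is A.
Counting 3 letters and 4 half steps from F gives a major third.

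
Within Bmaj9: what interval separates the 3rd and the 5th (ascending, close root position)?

B major ninth: B–D♯–F♯–A♯–C♯.
So we need the interval from D♯ up to F♯.
3 letter names make it a third; at 3 semitones (a half step narrower than major) the quality is minor.

minor 3rd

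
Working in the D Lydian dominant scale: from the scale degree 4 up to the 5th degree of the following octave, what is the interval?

minor ninth

D lydian dominant: D E F♯ G♯ A B C.
So we need the interval from G♯ up to A.
From G♯ to A: 13 semitones over a ninth = minor.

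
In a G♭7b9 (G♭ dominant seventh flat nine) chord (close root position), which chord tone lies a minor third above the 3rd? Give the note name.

Db

G♭7b9 is spelled G♭–B♭–D♭–F♭–A𝄫.
The 3rd is B♭. A minor third above B♭ is D♭.
D♭ is the chord's 5th.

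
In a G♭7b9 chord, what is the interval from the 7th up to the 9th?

minor 3rd

The chord tones of G♭7b9 are G♭-B♭-D♭-F♭-A𝄫.
The 7th is F♭ and the 9th is A𝄫.
From F♭ to A𝄫: 3 semitones over a third = minor.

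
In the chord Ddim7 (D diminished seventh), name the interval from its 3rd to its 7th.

D°7 is spelled D F Ab Cb.
The 3rd is F and the 7th is Cb.
F up to Cb is 6 semitones, a half step narrower than a perfect fifth, so the interval is diminished.

diminished 5th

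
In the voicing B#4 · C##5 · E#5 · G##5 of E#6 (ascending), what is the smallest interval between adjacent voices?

Adjacent intervals: B#4→C##5 = major second; C##5→E#5 = minor third; E#5→G##5 = major third.
The smallest is B#4 to C##5, a major second (2 semitones).

major second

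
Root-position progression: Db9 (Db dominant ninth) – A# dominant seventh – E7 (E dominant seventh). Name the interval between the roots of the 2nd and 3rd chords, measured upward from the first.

diminished fifth

The roots are A# and E.
From A# to E: 6 semitones over a fifth = diminished.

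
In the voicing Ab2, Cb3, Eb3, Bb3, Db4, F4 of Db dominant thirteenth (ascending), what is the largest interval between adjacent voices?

perfect fifth

Adjacent intervals: Ab2→Cb3 = minor third; Cb3→Eb3 = major third; Eb3→Bb3 = perfect fifth; Bb3→Db4 = minor third; Db4→F4 = major third.
The largest is Eb3 to Bb3, a perfect fifth (7 semitones).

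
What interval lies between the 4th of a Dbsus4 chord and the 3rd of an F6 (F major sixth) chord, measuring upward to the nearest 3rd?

The 4th of Dbsus4 is Gb; the 3rd of F6 (F major sixth) is A.
2 letter names make it a second; at 3 semitones (a half step wider than major) the quality is augmented.

augmented second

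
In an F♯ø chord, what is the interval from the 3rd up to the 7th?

Spelling the chord: F♯–A–C–E.
That puts A below E.
A up to E spans 5 letter names and 7 semitones — a perfect fifth.

P5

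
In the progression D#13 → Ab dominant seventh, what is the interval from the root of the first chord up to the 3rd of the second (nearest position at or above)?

D#13 has D# as its root, and Ab dominant seventh has C as its 3rd.
7 letter names make it a seventh; at 9 semitones (a whole step narrower than major) the quality is diminished.

d7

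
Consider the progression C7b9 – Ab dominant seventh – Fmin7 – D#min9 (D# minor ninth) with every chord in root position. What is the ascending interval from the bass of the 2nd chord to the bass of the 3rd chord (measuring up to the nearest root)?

The roots are Ab and F.
Ab up to F spans 6 letter names and 9 semitones — a major sixth.

major 6th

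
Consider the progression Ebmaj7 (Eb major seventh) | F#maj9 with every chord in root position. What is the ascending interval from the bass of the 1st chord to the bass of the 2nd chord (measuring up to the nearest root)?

The roots are Eb and F#.
From Eb to F#: 3 semitones over a second = augmented.

augmented 2nd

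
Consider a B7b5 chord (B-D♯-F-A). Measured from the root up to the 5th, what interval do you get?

The root is B and the 5th is F.
B up to F is 6 semitones, a half step narrower than a perfect fifth, so the interval is diminished.

diminished fifth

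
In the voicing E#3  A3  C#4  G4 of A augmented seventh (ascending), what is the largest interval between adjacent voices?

Adjacent intervals: E#3→A3 = diminished fourth; A3→C#4 = major third; C#4→G4 = diminished fifth.
The largest is C#4 to G4, a diminished fifth (6 semitones).

diminished fifth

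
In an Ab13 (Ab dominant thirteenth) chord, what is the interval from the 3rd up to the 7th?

diminished fifth

Ab dominant thirteenth: Ab-C-Eb-Gb-Bb-F.
The 3rd is C and the 7th is Gb.
From C to Gb: 6 semitones over a fifth = diminished.
This 3–7 tritone is the characteristic tension at the heart of the dominant sound.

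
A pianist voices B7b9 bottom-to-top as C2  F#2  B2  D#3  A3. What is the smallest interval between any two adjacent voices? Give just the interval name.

Adjacent intervals: C2→F#2 = augmented fourth; F#2→B2 = perfect fourth; B2→D#3 = major third; D#3→A3 = diminished fifth.
The smallest is B2 to D#3, a major third (4 semitones).

major 3rd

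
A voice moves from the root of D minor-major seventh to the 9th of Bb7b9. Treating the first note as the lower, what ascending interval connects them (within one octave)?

The root of D minor-major seventh is D; the 9th of Bb7b9 is Cb.
7 letter names make it a seventh; at 9 semitones (a whole step narrower than major) the quality is diminished.

diminished 7th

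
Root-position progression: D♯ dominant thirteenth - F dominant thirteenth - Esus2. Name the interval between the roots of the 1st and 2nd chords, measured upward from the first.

The roots are D♯ and F.
3 letter names make it a third; at 2 semitones (a whole step narrower than major) the quality is diminished.

diminished third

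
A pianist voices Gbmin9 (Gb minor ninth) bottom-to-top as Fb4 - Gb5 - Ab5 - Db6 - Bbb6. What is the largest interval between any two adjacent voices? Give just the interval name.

major ninth

Adjacent intervals: Fb4→Gb5 = major ninth; Gb5→Ab5 = major second; Ab5→Db6 = perfect fourth; Db6→Bbb6 = minor sixth.
The largest is Fb4 to Gb5, a major ninth (14 semitones).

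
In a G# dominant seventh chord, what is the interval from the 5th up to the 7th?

minor third

G#7 is spelled G#-B#-D#-F#.
5th = D#; 7th = F#.
3 letter names make it a third; at 3 semitones (a half step narrower than major) the quality is minor.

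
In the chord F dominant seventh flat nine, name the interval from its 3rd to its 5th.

The chord tones of F dominant seventh flat nine are F, A, C, Eb, Gb.
3rd = A; 5th = C.
A up to C is 3 semitones, a half step narrower than a major third, so the interval is minor.

minor 3rd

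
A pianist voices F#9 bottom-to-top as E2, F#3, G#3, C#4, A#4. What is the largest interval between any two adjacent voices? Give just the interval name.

major ninth

Adjacent intervals: E2→F#3 = major ninth; F#3→G#3 = major second; G#3→C#4 = perfect fourth; C#4→A#4 = major sixth.
The largest is E2 to F#3, a major ninth (14 semitones).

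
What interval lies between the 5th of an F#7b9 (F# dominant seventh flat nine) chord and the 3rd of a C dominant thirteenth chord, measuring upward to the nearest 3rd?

F#7b9 (F# dominant seventh flat nine) has C# as its 5th, and C dominant thirteenth has E as its 3rd.
C# up to E is 3 semitones, a half step narrower than a major third, so the interval is minor.

minor 3rd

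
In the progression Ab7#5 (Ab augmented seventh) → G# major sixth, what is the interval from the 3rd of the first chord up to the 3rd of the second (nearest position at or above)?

The 3rd of Ab7#5 (Ab augmented seventh) is C; the 3rd of G# major sixth is B#.
C up to B# is 12 semitones, a half step wider than a major seventh, so the interval is augmented.

augmented seventh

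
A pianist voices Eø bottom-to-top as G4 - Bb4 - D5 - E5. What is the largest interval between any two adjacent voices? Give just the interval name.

major third

Adjacent intervals: G4→Bb4 = minor third; Bb4→D5 = major third; D5→E5 = major second.
The largest is Bb4 to D5, a major third (4 semitones).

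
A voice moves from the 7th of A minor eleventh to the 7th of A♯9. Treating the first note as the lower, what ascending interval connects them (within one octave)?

augmented unison

The 7th of A minor eleventh is G; the 7th of A♯9 is G♯.
G up to G♯ is 1 semitone, a half step wider than a perfect unison, so the interval is augmented.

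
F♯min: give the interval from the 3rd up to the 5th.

major 3rd

F♯ minor is spelled F♯–A–C♯.
3rd = A; 5th = C♯.
A up to C♯ spans 3 letter names and 4 semitones — a major third.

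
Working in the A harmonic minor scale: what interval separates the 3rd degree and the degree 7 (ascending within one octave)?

A5

The scale runs A B C D E F G#.
3rd degree = C; 7th scale degree = G#.
5 letter names make it a fifth; at 8 semitones (a half step wider than perfect) the quality is augmented.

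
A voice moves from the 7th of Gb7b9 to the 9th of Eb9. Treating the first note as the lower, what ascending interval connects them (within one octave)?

augmented 1st

Gb7b9 has Fb as its 7th, and Eb9 has F as its 9th.
From Fb to F: 1 semitone over a unison = augmented.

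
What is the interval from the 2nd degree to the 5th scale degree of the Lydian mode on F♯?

P4

F♯ lydian: F♯ G♯ A♯ B♯ C♯ D♯ E♯.
The 2nd degree is G♯ and the degree 5 is C♯.
From G♯ to C♯ is 5 semitones, exactly the perfect fourth.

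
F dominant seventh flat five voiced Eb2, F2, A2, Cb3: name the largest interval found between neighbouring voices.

major third

Adjacent intervals: Eb2→F2 = major second; F2→A2 = major third; A2→Cb3 = diminished third.
The largest is F2 to A2, a major third (4 semitones).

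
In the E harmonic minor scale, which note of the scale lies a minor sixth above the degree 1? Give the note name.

The scale is E F♯ G A B C D♯.
The degree 1 is E; a minor sixth above that is C — scale degree 6.

C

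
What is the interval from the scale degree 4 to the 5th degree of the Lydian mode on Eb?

The scale runs Eb F G A Bb C D.
Scale degree 4 = A; scale degree 5 = Bb.
From A to Bb: 1 semitone over a second = minor.

minor second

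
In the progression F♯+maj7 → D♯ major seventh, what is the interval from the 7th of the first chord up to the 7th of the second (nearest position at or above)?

The 7th of F♯+maj7 is E♯; the 7th of D♯ major seventh is C𝄪.
Counting 6 letters and 9 half steps from E♯ gives a major sixth.

M6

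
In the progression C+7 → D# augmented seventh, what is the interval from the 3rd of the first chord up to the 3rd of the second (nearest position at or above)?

The 3rd of C+7 is E; the 3rd of D# augmented seventh is F##.
2 letter names make it a second; at 3 semitones (a half step wider than major) the quality is augmented.

augmented 2nd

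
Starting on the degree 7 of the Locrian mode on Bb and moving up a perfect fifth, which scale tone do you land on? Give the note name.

Eb

The scale is Bb Cb Db Eb Fb Gb Ab.
The degree 7 is Ab; a perfect fifth above that is Eb — scale degree 4.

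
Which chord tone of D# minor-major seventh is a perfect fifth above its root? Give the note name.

A#

The chord tones of D# minor-major seventh are D# F# A# C##.
The root is D#. A perfect fifth above D# is A#.
A# is the chord's 5th.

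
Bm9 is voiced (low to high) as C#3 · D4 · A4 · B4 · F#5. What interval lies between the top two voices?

Those voices are B4 and F#5.
Counting 5 letters and 7 half steps from B gives a perfect fifth.

P5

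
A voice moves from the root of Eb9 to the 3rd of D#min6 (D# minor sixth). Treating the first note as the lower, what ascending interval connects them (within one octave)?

augmented 2nd

The root of Eb9 is Eb; the 3rd of D#min6 (D# minor sixth) is F#.
From Eb to F#: 3 semitones over a second = augmented.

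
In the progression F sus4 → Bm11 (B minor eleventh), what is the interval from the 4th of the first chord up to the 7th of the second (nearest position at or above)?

The 4th of F sus4 is B♭; the 7th of Bm11 (B minor eleventh) is A.
Counting 7 letters and 11 half steps from B♭ gives a major seventh.

major seventh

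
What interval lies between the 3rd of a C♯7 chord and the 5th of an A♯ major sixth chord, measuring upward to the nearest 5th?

perfect 1st

The 3rd of C♯7 is E♯; the 5th of A♯ major sixth is E♯.
From E♯ to E♯ is 0 semitones, exactly the perfect unison.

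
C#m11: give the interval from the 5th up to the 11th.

C#m11 is spelled C#, E, G#, B, D#, F#.
That puts G# below F#.
G# up to F# is 10 semitones, a half step narrower than a major seventh, so the interval is minor.

minor 7th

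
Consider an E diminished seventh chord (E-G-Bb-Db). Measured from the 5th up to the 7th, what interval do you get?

So we need the interval from Bb up to Db.
From Bb to Db: 3 semitones over a third = minor.

minor third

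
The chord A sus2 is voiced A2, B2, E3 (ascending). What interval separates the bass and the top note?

The outer voices are A2 and E3.
From A to E is 7 semitones, exactly the perfect fifth.

perfect fifth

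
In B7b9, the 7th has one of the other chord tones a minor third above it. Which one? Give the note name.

C

B7b9 (B dominant seventh flat nine) is spelled B–D#–F#–A–C.
The 7th is A. A minor third above A is C.
C is the chord's 9th.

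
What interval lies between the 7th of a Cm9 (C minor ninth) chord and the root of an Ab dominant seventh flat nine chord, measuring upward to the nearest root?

minor 7th

Cm9 (C minor ninth) has Bb as its 7th, and Ab dominant seventh flat nine has Ab as its root.
7 letter names make it a seventh; at 10 semitones (a half step narrower than major) the quality is minor.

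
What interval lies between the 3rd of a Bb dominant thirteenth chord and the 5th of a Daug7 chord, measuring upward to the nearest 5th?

augmented 5th

Bb dominant thirteenth has D as its 3rd, and Daug7 has A# as its 5th.
5 letter names make it a fifth; at 8 semitones (a half step wider than perfect) the quality is augmented.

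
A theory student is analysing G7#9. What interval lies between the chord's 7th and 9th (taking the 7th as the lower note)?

A3

Spelling the chord: G–B–D–F–A#.
7th = F; 9th = A#.
3 letter names make it a third; at 5 semitones (a half step wider than major) the quality is augmented.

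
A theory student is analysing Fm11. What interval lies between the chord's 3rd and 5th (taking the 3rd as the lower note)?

major 3rd

Fm11: F Ab C Eb G Bb.
The 3rd is Ab and the 5th is C.
From Ab to C is 4 semitones, exactly the major third.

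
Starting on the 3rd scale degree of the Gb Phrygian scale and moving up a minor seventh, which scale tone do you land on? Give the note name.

Abb

The scale is Gb Abb Bbb Cb Db Ebb Fb.
The 3rd scale degree is Bbb; a minor seventh above that is Abb — scale degree 2.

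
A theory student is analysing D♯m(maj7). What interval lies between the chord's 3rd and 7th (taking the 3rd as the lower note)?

augmented fifth

The chord tones of D♯mM7 are D♯, F♯, A♯, C𝄪.
So we need the interval from F♯ up to C𝄪.
F♯ up to C𝄪 is 8 semitones, a half step wider than a perfect fifth, so the interval is augmented.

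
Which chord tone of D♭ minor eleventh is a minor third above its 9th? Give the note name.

The chord tones of D♭m11 are D♭, F♭, A♭, C♭, E♭, G♭.
The 9th is E♭. A minor third above E♭ is G♭.
G♭ is the chord's 11th.

Gb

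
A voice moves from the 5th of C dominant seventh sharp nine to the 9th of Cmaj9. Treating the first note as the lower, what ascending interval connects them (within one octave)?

The 5th of C dominant seventh sharp nine is G; the 9th of Cmaj9 is D.
Counting 5 letters and 7 half steps from G gives a perfect fifth.

perfect fifth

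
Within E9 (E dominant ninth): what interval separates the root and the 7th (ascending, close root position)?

m7

E9 (E dominant ninth) is spelled E-G#-B-D-F#.
The root is E and the 7th is D.
E up to D is 10 semitones, a half step narrower than a major seventh, so the interval is minor.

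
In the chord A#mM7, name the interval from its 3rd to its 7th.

A#m(maj7) (A# minor-major seventh) is spelled A#–C#–E#–G##.
That puts C# below G##.
5 letter names make it a fifth; at 8 semitones (a half step wider than perfect) the quality is augmented.

A5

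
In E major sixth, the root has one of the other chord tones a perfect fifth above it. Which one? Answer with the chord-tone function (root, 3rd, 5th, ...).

Spelling the chord: E-G#-B-C#.
The root is E. A perfect fifth above E is B.
B is the chord's 5th.

5th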